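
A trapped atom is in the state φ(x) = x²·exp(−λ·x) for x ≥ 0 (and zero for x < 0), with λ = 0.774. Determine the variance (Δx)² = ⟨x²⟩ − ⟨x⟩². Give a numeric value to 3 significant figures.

Compute ⟨x⟩ and ⟨x²⟩ separately, then (Δx)² = ⟨x²⟩ − ⟨x⟩².
Every integrand reduces to terms xʲ·e^(−2λx) on [0, ∞); use ∫₀^∞ xʲ·e^(−2λx) dx = j!/(2λ)^(j+1).
Normalization: ∫|φ|² dx = 2.7000.
⟨x⟩ = 3.2300 and ⟨x²⟩ = 12.519.
(Δx)² = 12.519 − (3.2300)² = 2.0865.

2.09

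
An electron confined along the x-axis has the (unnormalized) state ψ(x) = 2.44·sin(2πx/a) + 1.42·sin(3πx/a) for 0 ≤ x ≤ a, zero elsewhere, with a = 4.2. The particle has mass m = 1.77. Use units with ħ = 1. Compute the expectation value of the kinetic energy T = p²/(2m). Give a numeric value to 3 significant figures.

T = −(ħ²/2m) d²/dx², so ⟨T⟩ = −(ħ²/2m) ∫ ψ*·ψ'' dx / ∫|ψ|² dx; with m = 1.77.
d²/dx² sin(jπx/a) = −(jπ/a)²·sin(jπx/a); on 0 ≤ x ≤ a, ∫sin²(jπx/a) dx = a/2 and ∫sin(jπx/a)·sin(lπx/a) dx = 0 for j ≠ l, so only diagonal terms survive in ∫|ψ|² and ∫ψ·ψ″; ∫ψ·ψ′ dx = [ψ²/2] between the walls = 0.
State is unnormalized: ∫|ψ|² dx = 16.737, and ∫ψ*·(−ħ²/2m · ψ'') dx = 13.928, so ⟨T⟩ = 13.928 / 16.737.
⟨T⟩ = 0.83214.

0.832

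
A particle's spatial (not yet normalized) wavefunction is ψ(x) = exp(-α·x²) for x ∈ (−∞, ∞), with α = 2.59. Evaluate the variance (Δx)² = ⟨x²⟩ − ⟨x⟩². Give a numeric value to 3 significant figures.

0.0965

Compute ⟨x⟩ and ⟨x²⟩ separately, then (Δx)² = ⟨x²⟩ − ⟨x⟩².
Gaussian moments: ∫x^(2j)·e^(−2αx²) dx = (2j−1)!!/(4α)^j · √(π/(2α)), odd powers integrate to 0; here √(π/(2α)) = 0.77877.
Normalization: ∫|ψ|² dx = 0.77877.
⟨x⟩ = 0.0000 and ⟨x²⟩ = 0.096525.
(Δx)² = 0.096525 − (0.0000)² = 0.096525.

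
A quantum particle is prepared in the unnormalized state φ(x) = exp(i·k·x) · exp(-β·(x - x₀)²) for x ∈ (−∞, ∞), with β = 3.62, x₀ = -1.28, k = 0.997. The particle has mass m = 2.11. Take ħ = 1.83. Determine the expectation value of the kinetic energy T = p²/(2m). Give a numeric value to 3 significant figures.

T = −(ħ²/2m) d²/dx², so ⟨T⟩ = −(ħ²/2m) ∫ φ*·φ'' dx / ∫|φ|² dx; with m = 2.11.
Gaussian moments (u = x − x₀): ∫u^(2j)·e^(−2βu²) du = (2j−1)!!/(4β)^j · √(π/(2β)), odd powers integrate to 0; here √(π/(2β)) = 0.65873. Derivatives: φ′ = (ik − 2βu)·φ, φ″ = ((ik − 2βu)² − 2β)·φ; the odd-in-u pieces drop out.
State is unnormalized: ∫|φ|² dx = 0.65873, and ∫φ*·(−ħ²/2m · φ'') dx = 2.4120, so ⟨T⟩ = 2.4120 / 0.65873.
⟨T⟩ = 3.6616.

3.66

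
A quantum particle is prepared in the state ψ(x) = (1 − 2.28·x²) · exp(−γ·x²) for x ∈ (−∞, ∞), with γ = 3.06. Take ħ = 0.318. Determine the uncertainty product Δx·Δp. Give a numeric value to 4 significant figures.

Δx = √(⟨x²⟩−⟨x⟩²), Δp = √(⟨p²⟩−⟨p⟩²).
Expand each integrand as polynomial × e^(−2γx²) and use ∫x^(2j)·e^(−2γx²) dx = (2j−1)!!/(4γ)^j · √(π/(2γ)), odd powers → 0; here √(π/(2γ)) = 0.71647. Differentiate with the product rule, d/dx e^(−γx²) = −2γx·e^(−γx²).
Normalization: ∫|ψ|² dx = 0.52413.
⟨x⟩ = 0.0000, ⟨x²⟩ = 0.044988 ⇒ Δx = 0.21210.
⟨p⟩ = 0.0000, ⟨p²⟩ = 0.68332 ⇒ Δp = 0.82663.
Δx·Δp = 0.17533.

0.1753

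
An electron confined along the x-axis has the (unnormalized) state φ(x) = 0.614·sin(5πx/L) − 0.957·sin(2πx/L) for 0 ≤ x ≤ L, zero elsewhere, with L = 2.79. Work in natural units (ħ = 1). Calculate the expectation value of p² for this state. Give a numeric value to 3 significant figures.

12.8

p² φ = −ħ² d²φ/dx²; ⟨p²⟩ = −ħ² ∫ φ*·φ'' dx / ∫|φ|² dx.
d²/dx² sin(jπx/L) = −(jπ/L)²·sin(jπx/L); on 0 ≤ x ≤ L, ∫sin²(jπx/L) dx = L/2 and ∫sin(jπx/L)·sin(lπx/L) dx = 0 for j ≠ l, so only diagonal terms survive in ∫|φ|² and ∫φ·φ″; ∫φ·φ′ dx = [φ²/2] between the walls = 0.
State is unnormalized: ∫|φ|² dx = 1.8035, and ∫φ*·(−ħ² φ'') dx = 23.150, so ⟨p²⟩ = 23.150 / 1.8035.
⟨p²⟩ = 12.836.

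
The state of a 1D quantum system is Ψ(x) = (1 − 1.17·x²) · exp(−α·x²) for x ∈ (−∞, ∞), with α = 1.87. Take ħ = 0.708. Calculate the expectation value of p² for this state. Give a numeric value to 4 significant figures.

p² Ψ = −ħ² d²Ψ/dx²; ⟨p²⟩ = −ħ² ∫ Ψ*·Ψ'' dx / ∫|Ψ|² dx.
Expand each integrand as polynomial × e^(−2αx²) and use ∫x^(2j)·e^(−2αx²) dx = (2j−1)!!/(4α)^j · √(π/(2α)), odd powers → 0; here √(π/(2α)) = 0.91651. Differentiate with the product rule, d/dx e^(−αx²) = −2αx·e^(−αx²).
State is unnormalized: ∫|Ψ|² dx = 0.69707, and ∫Ψ*·(−ħ² Ψ'') dx = 1.2750, so ⟨p²⟩ = 1.2750 / 0.69707.
⟨p²⟩ = 1.8291.

1.829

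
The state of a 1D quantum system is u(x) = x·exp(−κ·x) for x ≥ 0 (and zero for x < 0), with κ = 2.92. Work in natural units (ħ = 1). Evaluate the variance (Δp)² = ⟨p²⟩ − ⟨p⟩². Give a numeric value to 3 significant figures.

8.53

Compute ⟨p⟩ and ⟨p²⟩ separately; (Δp)² = ⟨p²⟩ − ⟨p⟩².
Differentiate x·exp(−κ·x) with the product rule; every integrand then reduces to terms xʲ·e^(−2κx) on [0, ∞), with ∫₀^∞ xʲ·e^(−2κx) dx = j!/(2κ)^(j+1).
Normalization: ∫|u|² dx = 0.010041.
⟨p⟩ = 0.0000 and ⟨p²⟩ = 8.5264.
(Δp)² = 8.5264 − (0.0000)² = 8.5264.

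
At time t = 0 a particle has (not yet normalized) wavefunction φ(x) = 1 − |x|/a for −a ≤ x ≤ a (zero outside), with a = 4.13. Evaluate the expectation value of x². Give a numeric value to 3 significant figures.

1.71

⟨x²⟩ = ∫ x²·|φ|² dx / ∫|φ|² dx (integrals over the domain).
φ is even, so ∫ over [−a, a] = 2∫₀ᵃ with φ = 1 − x/a there: ∫₀ᵃ (1 − x/a)² dx = a/3, ∫₀ᵃ x²(1 − x/a)² dx = a³/30, ∫₀ᵃ x⁴(1 − x/a)² dx = a⁵/105.
State is unnormalized: ∫|φ|² dx = 2.7533, and ∫φ*·x²·φ dx = 4.6963, so ⟨x²⟩ = 4.6963 / 2.7533.
⟨x²⟩ = 1.7057.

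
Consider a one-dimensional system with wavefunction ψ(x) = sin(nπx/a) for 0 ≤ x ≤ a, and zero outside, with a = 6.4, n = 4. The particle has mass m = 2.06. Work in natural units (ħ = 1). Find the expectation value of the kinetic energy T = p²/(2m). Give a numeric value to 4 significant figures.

T = −(ħ²/2m) d²/dx², so ⟨T⟩ = −(ħ²/2m) ∫ ψ*·ψ'' dx / ∫|ψ|² dx; with m = 2.06.
d/dx sin(nπx/a) = (nπ/a)·cos(nπx/a) and d²/dx² sin(nπx/a) = −(nπ/a)²·sin(nπx/a); on 0 ≤ x ≤ a, ∫sin²(nπx/a) dx = a/2 and ∫sin(nπx/a)·cos(nπx/a) dx = 0.
State is unnormalized: ∫|ψ|² dx = 3.2000, and ∫ψ*·(−ħ²/2m · ψ'') dx = 2.9944, so ⟨T⟩ = 2.9944 / 3.2000.
⟨T⟩ = 0.93576.

0.9358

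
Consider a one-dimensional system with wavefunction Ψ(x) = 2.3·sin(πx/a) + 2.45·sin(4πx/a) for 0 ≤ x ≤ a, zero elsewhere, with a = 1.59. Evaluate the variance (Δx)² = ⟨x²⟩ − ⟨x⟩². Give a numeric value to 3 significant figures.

0.146

Compute ⟨x⟩ and ⟨x²⟩ separately, then (Δx)² = ⟨x²⟩ − ⟨x⟩².
On 0 ≤ x ≤ a (j ≠ l): ∫sin²(jπx/a) dx = a/2, ∫sin(jπx/a)·sin(lπx/a) dx = 0; diagonal moments ∫x·sin²(jπx/a) dx = a²/4, ∫x²·sin²(jπx/a) dx = a³·(1/6 − 1/(4j²π²)); cross terms ∫x·sin(jπx/a)·sin(lπx/a) dx = 0 for j + l even and −4jla²/(π²(j² − l²)²) for j + l odd, ∫x²·sin(jπx/a)·sin(lπx/a) dx = (−1)^(j+l)·4jla³/(π²(j² − l²)²); higher powers the same way via product-to-sum and parts.
Normalization: ∫|Ψ|² dx = 8.9775.
⟨x⟩ = 0.77213 and ⟨x²⟩ = 0.74209.
(Δx)² = 0.74209 − (0.77213)² = 0.14590.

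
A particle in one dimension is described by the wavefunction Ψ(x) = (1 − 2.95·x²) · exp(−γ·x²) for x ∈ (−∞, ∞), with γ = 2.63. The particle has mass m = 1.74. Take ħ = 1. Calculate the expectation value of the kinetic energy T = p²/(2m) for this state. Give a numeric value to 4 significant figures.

2.364

T = −(ħ²/2m) d²/dx², so ⟨T⟩ = −(ħ²/2m) ∫ Ψ*·Ψ'' dx / ∫|Ψ|² dx; with m = 1.74.
Expand each integrand as polynomial × e^(−2γx²) and use ∫x^(2j)·e^(−2γx²) dx = (2j−1)!!/(4γ)^j · √(π/(2γ)), odd powers → 0; here √(π/(2γ)) = 0.77283. Differentiate with the product rule, d/dx e^(−γx²) = −2γx·e^(−γx²).
State is unnormalized: ∫|Ψ|² dx = 0.52171, and ∫Ψ*·(−ħ²/2m · Ψ'') dx = 1.2331, so ⟨T⟩ = 1.2331 / 0.52171.
⟨T⟩ = 2.3636.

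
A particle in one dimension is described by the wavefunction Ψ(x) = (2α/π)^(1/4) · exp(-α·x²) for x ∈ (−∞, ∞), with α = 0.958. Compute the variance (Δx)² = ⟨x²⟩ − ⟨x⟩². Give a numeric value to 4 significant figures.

Compute ⟨x⟩ and ⟨x²⟩ separately, then (Δx)² = ⟨x²⟩ − ⟨x⟩².
Gaussian moments: ∫x^(2j)·e^(−2αx²) dx = (2j−1)!!/(4α)^j · √(π/(2α)), odd powers integrate to 0; here √(π/(2α)) = 1.2805.
⟨x⟩ = 0.0000 and ⟨x²⟩ = 0.26096.
(Δx)² = 0.26096 − (0.0000)² = 0.26096.

0.2610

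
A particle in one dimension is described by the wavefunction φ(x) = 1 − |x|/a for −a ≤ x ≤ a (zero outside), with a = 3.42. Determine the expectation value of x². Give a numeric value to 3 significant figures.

1.17

⟨x²⟩ = ∫ x²·|φ|² dx / ∫|φ|² dx (integrals over the domain).
φ is even, so ∫ over [−a, a] = 2∫₀ᵃ with φ = 1 − x/a there: ∫₀ᵃ (1 − x/a)² dx = a/3, ∫₀ᵃ x²(1 − x/a)² dx = a³/30, ∫₀ᵃ x⁴(1 − x/a)² dx = a⁵/105.
State is unnormalized: ∫|φ|² dx = 2.2800, and ∫φ*·x²·φ dx = 2.6668, so ⟨x²⟩ = 2.6668 / 2.2800.
⟨x²⟩ = 1.1696.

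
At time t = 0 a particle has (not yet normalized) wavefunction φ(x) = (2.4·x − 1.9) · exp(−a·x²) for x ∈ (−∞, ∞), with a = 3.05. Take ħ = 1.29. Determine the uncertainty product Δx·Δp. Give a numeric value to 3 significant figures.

0.649

Δx = √(⟨x²⟩−⟨x⟩²), Δp = √(⟨p²⟩−⟨p⟩²).
Expand each integrand as polynomial × e^(−2ax²) and use ∫x^(2j)·e^(−2ax²) dx = (2j−1)!!/(4a)^j · √(π/(2a)), odd powers → 0; here √(π/(2a)) = 0.71765. Differentiate with the product rule, d/dx e^(−ax²) = −2ax·e^(−ax²).
Normalization: ∫|φ|² dx = 2.9295.
⟨x⟩ = -0.18313, ⟨x²⟩ = 0.10093 ⇒ Δx = 0.25960.
⟨p⟩ = 0.0000, ⟨p²⟩ = 6.2496 ⇒ Δp = 2.4999.
Δx·Δp = 0.64898.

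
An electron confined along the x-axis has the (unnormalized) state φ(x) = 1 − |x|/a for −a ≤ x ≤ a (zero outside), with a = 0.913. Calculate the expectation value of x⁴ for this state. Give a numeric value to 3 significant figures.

⟨x⁴⟩ = ∫ x⁴·|φ|² dx / ∫|φ|² dx (integrals over the domain).
φ is even, so ∫ over [−a, a] = 2∫₀ᵃ with φ = 1 − x/a there: ∫₀ᵃ (1 − x/a)² dx = a/3, ∫₀ᵃ x²(1 − x/a)² dx = a³/30, ∫₀ᵃ x⁴(1 − x/a)² dx = a⁵/105.
State is unnormalized: ∫|φ|² dx = 0.60867, and ∫φ*·x⁴·φ dx = 0.012084, so ⟨x⁴⟩ = 0.012084 / 0.60867.
⟨x⁴⟩ = 0.019852.

0.0199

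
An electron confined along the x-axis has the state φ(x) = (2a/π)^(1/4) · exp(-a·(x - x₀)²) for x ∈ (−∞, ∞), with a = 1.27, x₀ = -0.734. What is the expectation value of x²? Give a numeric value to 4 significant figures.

0.7356

⟨x²⟩ = ∫ x²·|φ|² dx (integrals over the domain).
Gaussian moments (u = x − x₀): ∫u^(2j)·e^(−2au²) du = (2j−1)!!/(4a)^j · √(π/(2a)), odd powers integrate to 0; here √(π/(2a)) = 1.1121.
⟨x²⟩ = 0.73561.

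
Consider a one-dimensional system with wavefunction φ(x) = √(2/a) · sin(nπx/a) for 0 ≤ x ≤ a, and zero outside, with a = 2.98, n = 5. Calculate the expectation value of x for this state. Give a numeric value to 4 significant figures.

⟨x⟩ = ∫ x·|φ|² dx (integrals over the domain).
With sin²θ = (1 − cos2θ)/2 on 0 ≤ x ≤ a: ∫sin²(nπx/a) dx = a/2, ∫x·sin²(nπx/a) dx = a²/4, ∫x²·sin²(nπx/a) dx = a³·(1/6 − 1/(4n²π²)); higher powers xᵏ the same way, integrating xᵏ·cos(2nπx/a) by parts.
⟨x⟩ = 1.4900.

1.490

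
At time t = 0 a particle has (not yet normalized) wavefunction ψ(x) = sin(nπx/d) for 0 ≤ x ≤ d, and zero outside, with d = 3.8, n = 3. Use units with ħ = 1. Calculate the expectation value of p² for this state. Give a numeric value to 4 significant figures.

6.151

p² ψ = −ħ² d²ψ/dx²; ⟨p²⟩ = −ħ² ∫ ψ*·ψ'' dx / ∫|ψ|² dx.
d/dx sin(nπx/d) = (nπ/d)·cos(nπx/d) and d²/dx² sin(nπx/d) = −(nπ/d)²·sin(nπx/d); on 0 ≤ x ≤ d, ∫sin²(nπx/d) dx = d/2 and ∫sin(nπx/d)·cos(nπx/d) dx = 0.
State is unnormalized: ∫|ψ|² dx = 1.9000, and ∫ψ*·(−ħ² ψ'') dx = 11.688, so ⟨p²⟩ = 11.688 / 1.9000.
⟨p²⟩ = 6.1514.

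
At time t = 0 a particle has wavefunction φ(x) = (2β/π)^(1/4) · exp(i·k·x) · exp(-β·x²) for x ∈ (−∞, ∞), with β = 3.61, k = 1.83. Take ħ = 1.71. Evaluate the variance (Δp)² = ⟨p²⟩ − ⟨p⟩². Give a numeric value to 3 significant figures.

10.6

Compute ⟨p⟩ and ⟨p²⟩ separately; (Δp)² = ⟨p²⟩ − ⟨p⟩².
Gaussian moments: ∫x^(2j)·e^(−2βx²) dx = (2j−1)!!/(4β)^j · √(π/(2β)), odd powers integrate to 0; here √(π/(2β)) = 0.65964. Derivatives: φ′ = (ik − 2βx)·φ, φ″ = ((ik − 2βx)² − 2β)·φ; the odd-in-x pieces drop out.
⟨p⟩ = 3.1293 and ⟨p²⟩ = 20.349.
(Δp)² = 20.349 − (3.1293)² = 10.556.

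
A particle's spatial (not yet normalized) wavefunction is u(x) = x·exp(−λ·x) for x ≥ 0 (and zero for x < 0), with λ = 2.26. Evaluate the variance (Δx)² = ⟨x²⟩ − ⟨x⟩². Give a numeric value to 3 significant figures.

0.147

Compute ⟨x⟩ and ⟨x²⟩ separately, then (Δx)² = ⟨x²⟩ − ⟨x⟩².
Every integrand reduces to terms xʲ·e^(−2λx) on [0, ∞); use ∫₀^∞ xʲ·e^(−2λx) dx = j!/(2λ)^(j+1).
Normalization: ∫|u|² dx = 0.021658.
⟨x⟩ = 0.66372 and ⟨x²⟩ = 0.58736.
(Δx)² = 0.58736 − (0.66372)² = 0.14684.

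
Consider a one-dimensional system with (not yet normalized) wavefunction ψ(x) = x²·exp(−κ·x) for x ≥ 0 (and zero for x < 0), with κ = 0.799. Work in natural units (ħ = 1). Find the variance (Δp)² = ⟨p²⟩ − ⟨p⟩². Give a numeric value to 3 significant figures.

0.213

Compute ⟨p⟩ and ⟨p²⟩ separately; (Δp)² = ⟨p²⟩ − ⟨p⟩².
Differentiate x²·exp(−κ·x) with the product rule; every integrand then reduces to terms xʲ·e^(−2κx) on [0, ∞), with ∫₀^∞ xʲ·e^(−2κx) dx = j!/(2κ)^(j+1).
Normalization: ∫|ψ|² dx = 2.3032.
⟨p⟩ = 0.0000 and ⟨p²⟩ = 0.21280.
(Δp)² = 0.21280 − (0.0000)² = 0.21280.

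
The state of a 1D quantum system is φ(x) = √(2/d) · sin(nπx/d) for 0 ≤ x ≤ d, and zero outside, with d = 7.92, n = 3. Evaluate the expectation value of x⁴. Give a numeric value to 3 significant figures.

743.

⟨x⁴⟩ = ∫ x⁴·|φ|² dx (integrals over the domain).
With sin²θ = (1 − cos2θ)/2 on 0 ≤ x ≤ d: ∫sin²(nπx/d) dx = d/2, ∫x·sin²(nπx/d) dx = d²/4, ∫x²·sin²(nπx/d) dx = d³·(1/6 − 1/(4n²π²)); higher powers xᵏ the same way, integrating xᵏ·cos(2nπx/d) by parts.
⟨x⁴⟩ = 743.37.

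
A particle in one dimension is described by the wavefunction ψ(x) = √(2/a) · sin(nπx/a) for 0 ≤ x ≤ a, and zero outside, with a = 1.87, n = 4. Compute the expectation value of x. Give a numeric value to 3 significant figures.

0.935

⟨x⟩ = ∫ x·|ψ|² dx (integrals over the domain).
With sin²θ = (1 − cos2θ)/2 on 0 ≤ x ≤ a: ∫sin²(nπx/a) dx = a/2, ∫x·sin²(nπx/a) dx = a²/4, ∫x²·sin²(nπx/a) dx = a³·(1/6 − 1/(4n²π²)); higher powers xᵏ the same way, integrating xᵏ·cos(2nπx/a) by parts.
⟨x⟩ = 0.93500.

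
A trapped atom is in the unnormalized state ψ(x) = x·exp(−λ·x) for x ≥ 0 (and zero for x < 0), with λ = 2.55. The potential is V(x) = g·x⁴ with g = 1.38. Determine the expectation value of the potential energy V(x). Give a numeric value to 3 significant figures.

0.734

⟨V⟩ = ∫ V(x)·|ψ|² dx / ∫|ψ|² dx.
Every integrand reduces to terms xʲ·e^(−2λx) on [0, ∞); use ∫₀^∞ xʲ·e^(−2λx) dx = j!/(2λ)^(j+1).
State is unnormalized: ∫|ψ|² dx = 0.015077, and ∫ψ*·V(x)·ψ dx = 0.011072, so ⟨V⟩ = 0.011072 / 0.015077.
⟨V⟩ = 0.73435.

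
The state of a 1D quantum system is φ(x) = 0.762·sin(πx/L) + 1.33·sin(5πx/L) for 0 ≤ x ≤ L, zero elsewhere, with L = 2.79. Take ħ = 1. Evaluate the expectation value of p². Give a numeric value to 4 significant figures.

24.18

p² φ = −ħ² d²φ/dx²; ⟨p²⟩ = −ħ² ∫ φ*·φ'' dx / ∫|φ|² dx.
d²/dx² sin(jπx/L) = −(jπ/L)²·sin(jπx/L); on 0 ≤ x ≤ L, ∫sin²(jπx/L) dx = L/2 and ∫sin(jπx/L)·sin(lπx/L) dx = 0 for j ≠ l, so only diagonal terms survive in ∫|φ|² and ∫φ·φ″; ∫φ·φ′ dx = [φ²/2] between the walls = 0.
State is unnormalized: ∫|φ|² dx = 3.2776, and ∫φ*·(−ħ² φ'') dx = 79.245, so ⟨p²⟩ = 79.245 / 3.2776.
⟨p²⟩ = 24.178.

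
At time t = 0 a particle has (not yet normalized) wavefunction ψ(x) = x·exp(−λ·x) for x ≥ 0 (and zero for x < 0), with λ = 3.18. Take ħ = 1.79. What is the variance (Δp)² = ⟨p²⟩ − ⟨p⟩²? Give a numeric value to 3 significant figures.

32.4

Compute ⟨p⟩ and ⟨p²⟩ separately; (Δp)² = ⟨p²⟩ − ⟨p⟩².
Differentiate x·exp(−λ·x) with the product rule; every integrand then reduces to terms xʲ·e^(−2λx) on [0, ∞), with ∫₀^∞ xʲ·e^(−2λx) dx = j!/(2λ)^(j+1).
Normalization: ∫|ψ|² dx = 0.0077743.
⟨p⟩ = 0.0000 and ⟨p²⟩ = 32.401.
(Δp)² = 32.401 − (0.0000)² = 32.401.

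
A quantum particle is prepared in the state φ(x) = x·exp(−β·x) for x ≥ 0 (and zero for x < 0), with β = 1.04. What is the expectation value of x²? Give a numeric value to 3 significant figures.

⟨x²⟩ = ∫ x²·|φ|² dx / ∫|φ|² dx (integrals over the domain).
Every integrand reduces to terms xʲ·e^(−2βx) on [0, ∞); use ∫₀^∞ xʲ·e^(−2βx) dx = j!/(2β)^(j+1).
State is unnormalized: ∫|φ|² dx = 0.22225, and ∫φ*·x²·φ dx = 0.61645, so ⟨x²⟩ = 0.61645 / 0.22225.
⟨x²⟩ = 2.7737.

2.77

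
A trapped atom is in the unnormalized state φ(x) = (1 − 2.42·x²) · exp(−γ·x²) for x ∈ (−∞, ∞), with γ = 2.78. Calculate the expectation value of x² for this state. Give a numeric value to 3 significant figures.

0.0515

⟨x²⟩ = ∫ x²·|φ|² dx / ∫|φ|² dx (integrals over the domain).
Expand each integrand as polynomial × e^(−2γx²) and use ∫x^(2j)·e^(−2γx²) dx = (2j−1)!!/(4γ)^j · √(π/(2γ)), odd powers → 0; here √(π/(2γ)) = 0.75169.
State is unnormalized: ∫|φ|² dx = 0.53132, and ∫φ*·x²·φ dx = 0.027354, so ⟨x²⟩ = 0.027354 / 0.53132.
⟨x²⟩ = 0.051484.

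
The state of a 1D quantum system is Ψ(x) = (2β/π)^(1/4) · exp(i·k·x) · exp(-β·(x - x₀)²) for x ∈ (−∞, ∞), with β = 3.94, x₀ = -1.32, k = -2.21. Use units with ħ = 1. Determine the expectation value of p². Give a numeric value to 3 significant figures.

p² Ψ = −ħ² d²Ψ/dx²; ⟨p²⟩ = −ħ² ∫ Ψ*·Ψ'' dx.
Gaussian moments (u = x − x₀): ∫u^(2j)·e^(−2βu²) du = (2j−1)!!/(4β)^j · √(π/(2β)), odd powers integrate to 0; here √(π/(2β)) = 0.63141. Derivatives: Ψ′ = (ik − 2βu)·Ψ, Ψ″ = ((ik − 2βu)² − 2β)·Ψ; the odd-in-u pieces drop out.
⟨p²⟩ = 8.8241.

8.82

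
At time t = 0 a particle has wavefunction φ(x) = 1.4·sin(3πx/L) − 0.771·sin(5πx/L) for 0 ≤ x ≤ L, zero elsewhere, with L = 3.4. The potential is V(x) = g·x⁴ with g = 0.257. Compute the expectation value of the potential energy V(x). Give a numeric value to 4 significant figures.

⟨V⟩ = ∫ V(x)·|φ|² dx / ∫|φ|² dx.
On 0 ≤ x ≤ L (j ≠ l): ∫sin²(jπx/L) dx = L/2, ∫sin(jπx/L)·sin(lπx/L) dx = 0; diagonal moments ∫x·sin²(jπx/L) dx = L²/4, ∫x²·sin²(jπx/L) dx = L³·(1/6 − 1/(4j²π²)); cross terms ∫x·sin(jπx/L)·sin(lπx/L) dx = 0 for j + l even and −4jlL²/(π²(j² − l²)²) for j + l odd, ∫x²·sin(jπx/L)·sin(lπx/L) dx = (−1)^(j+l)·4jlL³/(π²(j² − l²)²); higher powers the same way via product-to-sum and parts.
State is unnormalized: ∫|φ|² dx = 4.3425, and ∫φ*·V(x)·φ dx = 18.383, so ⟨V⟩ = 18.383 / 4.3425.
⟨V⟩ = 4.2331.

4.233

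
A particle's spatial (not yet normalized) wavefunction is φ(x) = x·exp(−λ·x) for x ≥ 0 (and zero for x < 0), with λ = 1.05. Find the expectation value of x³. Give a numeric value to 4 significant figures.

⟨x³⟩ = ∫ x³·|φ|² dx / ∫|φ|² dx (integrals over the domain).
Every integrand reduces to terms xʲ·e^(−2λx) on [0, ∞); use ∫₀^∞ xʲ·e^(−2λx) dx = j!/(2λ)^(j+1).
State is unnormalized: ∫|φ|² dx = 0.21596, and ∫φ*·x³·φ dx = 1.3992, so ⟨x³⟩ = 1.3992 / 0.21596.
⟨x³⟩ = 6.4788.

6.479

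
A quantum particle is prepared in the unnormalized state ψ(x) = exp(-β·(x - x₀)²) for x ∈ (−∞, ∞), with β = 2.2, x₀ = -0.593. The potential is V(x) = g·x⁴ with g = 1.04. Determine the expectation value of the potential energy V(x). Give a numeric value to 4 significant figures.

0.4182

⟨V⟩ = ∫ V(x)·|ψ|² dx / ∫|ψ|² dx.
Gaussian moments (u = x − x₀): ∫u^(2j)·e^(−2βu²) du = (2j−1)!!/(4β)^j · √(π/(2β)), odd powers integrate to 0; here √(π/(2β)) = 0.84498.
State is unnormalized: ∫|ψ|² dx = 0.84498, and ∫ψ*·V(x)·ψ dx = 0.35341, so ⟨V⟩ = 0.35341 / 0.84498.
⟨V⟩ = 0.41824.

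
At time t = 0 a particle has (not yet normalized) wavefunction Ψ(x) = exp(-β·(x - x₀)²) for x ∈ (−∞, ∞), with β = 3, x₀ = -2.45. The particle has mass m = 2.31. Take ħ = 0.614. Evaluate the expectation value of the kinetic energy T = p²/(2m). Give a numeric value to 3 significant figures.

0.245

T = −(ħ²/2m) d²/dx², so ⟨T⟩ = −(ħ²/2m) ∫ Ψ*·Ψ'' dx / ∫|Ψ|² dx; with m = 2.31.
Gaussian moments (u = x − x₀): ∫u^(2j)·e^(−2βu²) du = (2j−1)!!/(4β)^j · √(π/(2β)), odd powers integrate to 0; here √(π/(2β)) = 0.72360. Derivatives: d/dx e^(−βu²) = −2βu·e^(−βu²), d²/dx² e^(−βu²) = (4β²u² − 2β)·e^(−βu²).
State is unnormalized: ∫|Ψ|² dx = 0.72360, and ∫Ψ*·(−ħ²/2m · Ψ'') dx = 0.17714, so ⟨T⟩ = 0.17714 / 0.72360.
⟨T⟩ = 0.24480.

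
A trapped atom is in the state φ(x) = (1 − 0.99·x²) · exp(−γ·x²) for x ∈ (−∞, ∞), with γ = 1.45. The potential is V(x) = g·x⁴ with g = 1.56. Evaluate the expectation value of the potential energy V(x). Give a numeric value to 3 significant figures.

0.0583

⟨V⟩ = ∫ V(x)·|φ|² dx / ∫|φ|² dx.
Expand each integrand as polynomial × e^(−2γx²) and use ∫x^(2j)·e^(−2γx²) dx = (2j−1)!!/(4γ)^j · √(π/(2γ)), odd powers → 0; here √(π/(2γ)) = 1.0408.
State is unnormalized: ∫|φ|² dx = 0.77648, and ∫φ*·V(x)·φ dx = 0.045297, so ⟨V⟩ = 0.045297 / 0.77648.
⟨V⟩ = 0.058337.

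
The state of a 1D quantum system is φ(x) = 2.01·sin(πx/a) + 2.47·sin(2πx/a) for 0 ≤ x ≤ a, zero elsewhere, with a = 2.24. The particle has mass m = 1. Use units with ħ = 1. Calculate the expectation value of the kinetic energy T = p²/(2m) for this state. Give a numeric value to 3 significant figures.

2.76

T = −(ħ²/2m) d²/dx², so ⟨T⟩ = −(ħ²/2m) ∫ φ*·φ'' dx / ∫|φ|² dx; with m = 1.
d²/dx² sin(jπx/a) = −(jπ/a)²·sin(jπx/a); on 0 ≤ x ≤ a, ∫sin²(jπx/a) dx = a/2 and ∫sin(jπx/a)·sin(lπx/a) dx = 0 for j ≠ l, so only diagonal terms survive in ∫|φ|² and ∫φ·φ″; ∫φ·φ′ dx = [φ²/2] between the walls = 0.
State is unnormalized: ∫|φ|² dx = 11.358, and ∫φ*·(−ħ²/2m · φ'') dx = 31.331, so ⟨T⟩ = 31.331 / 11.358.
⟨T⟩ = 2.7585.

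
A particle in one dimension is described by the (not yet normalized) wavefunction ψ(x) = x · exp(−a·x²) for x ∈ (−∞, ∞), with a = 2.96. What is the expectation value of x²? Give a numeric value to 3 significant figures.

⟨x²⟩ = ∫ x²·|ψ|² dx / ∫|ψ|² dx (integrals over the domain).
Expand each integrand as polynomial × e^(−2ax²) and use ∫x^(2j)·e^(−2ax²) dx = (2j−1)!!/(4a)^j · √(π/(2a)), odd powers → 0; here √(π/(2a)) = 0.72847.
State is unnormalized: ∫|ψ|² dx = 0.061527, and ∫ψ*·x²·ψ dx = 0.015589, so ⟨x²⟩ = 0.015589 / 0.061527.
⟨x²⟩ = 0.25338.

0.253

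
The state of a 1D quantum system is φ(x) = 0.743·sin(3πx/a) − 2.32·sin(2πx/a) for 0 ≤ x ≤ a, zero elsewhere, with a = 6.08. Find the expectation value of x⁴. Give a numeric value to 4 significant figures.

⟨x⁴⟩ = ∫ x⁴·|φ|² dx / ∫|φ|² dx (integrals over the domain).
On 0 ≤ x ≤ a (j ≠ l): ∫sin²(jπx/a) dx = a/2, ∫sin(jπx/a)·sin(lπx/a) dx = 0; diagonal moments ∫x·sin²(jπx/a) dx = a²/4, ∫x²·sin²(jπx/a) dx = a³·(1/6 − 1/(4j²π²)); cross terms ∫x·sin(jπx/a)·sin(lπx/a) dx = 0 for j + l even and −4jla²/(π²(j² − l²)²) for j + l odd, ∫x²·sin(jπx/a)·sin(lπx/a) dx = (−1)^(j+l)·4jla³/(π²(j² − l²)²); higher powers the same way via product-to-sum and parts.
State is unnormalized: ∫|φ|² dx = 18.041, and ∫φ*·x⁴·φ dx = 6409.6, so ⟨x⁴⟩ = 6409.6 / 18.041.
⟨x⁴⟩ = 355.28.

355.3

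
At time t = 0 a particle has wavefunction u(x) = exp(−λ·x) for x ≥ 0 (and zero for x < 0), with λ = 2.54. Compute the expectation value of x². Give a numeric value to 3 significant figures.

⟨x²⟩ = ∫ x²·|u|² dx / ∫|u|² dx (integrals over the domain).
Every integrand reduces to terms xʲ·e^(−2λx) on [0, ∞); use ∫₀^∞ xʲ·e^(−2λx) dx = j!/(2λ)^(j+1).
State is unnormalized: ∫|u|² dx = 0.19685, and ∫u*·x²·u dx = 0.015256, so ⟨x²⟩ = 0.015256 / 0.19685.
⟨x²⟩ = 0.077500.

0.0775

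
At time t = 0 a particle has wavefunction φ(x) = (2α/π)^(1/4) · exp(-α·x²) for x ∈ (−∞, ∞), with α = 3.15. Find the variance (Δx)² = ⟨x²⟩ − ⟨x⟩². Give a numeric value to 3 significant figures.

Compute ⟨x⟩ and ⟨x²⟩ separately, then (Δx)² = ⟨x²⟩ − ⟨x⟩².
Gaussian moments: ∫x^(2j)·e^(−2αx²) dx = (2j−1)!!/(4α)^j · √(π/(2α)), odd powers integrate to 0; here √(π/(2α)) = 0.70616.
⟨x⟩ = 0.0000 and ⟨x²⟩ = 0.079365.
(Δx)² = 0.079365 − (0.0000)² = 0.079365.

0.0794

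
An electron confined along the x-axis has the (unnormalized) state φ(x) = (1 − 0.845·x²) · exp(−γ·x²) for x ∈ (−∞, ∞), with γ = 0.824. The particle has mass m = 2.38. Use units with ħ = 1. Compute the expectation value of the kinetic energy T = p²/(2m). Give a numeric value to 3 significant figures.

T = −(ħ²/2m) d²/dx², so ⟨T⟩ = −(ħ²/2m) ∫ φ*·φ'' dx / ∫|φ|² dx; with m = 2.38.
Expand each integrand as polynomial × e^(−2γx²) and use ∫x^(2j)·e^(−2γx²) dx = (2j−1)!!/(4γ)^j · √(π/(2γ)), odd powers → 0; here √(π/(2γ)) = 1.3807. Differentiate with the product rule, d/dx e^(−γx²) = −2γx·e^(−γx²).
State is unnormalized: ∫|φ|² dx = 0.94499, and ∫φ*·(−ħ²/2m · φ'') dx = 0.47153, so ⟨T⟩ = 0.47153 / 0.94499.
⟨T⟩ = 0.49897.

0.499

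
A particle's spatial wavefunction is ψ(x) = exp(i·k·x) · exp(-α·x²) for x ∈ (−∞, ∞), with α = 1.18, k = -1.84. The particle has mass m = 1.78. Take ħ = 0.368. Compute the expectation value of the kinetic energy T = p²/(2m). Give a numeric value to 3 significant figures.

T = −(ħ²/2m) d²/dx², so ⟨T⟩ = −(ħ²/2m) ∫ ψ*·ψ'' dx / ∫|ψ|² dx; with m = 1.78.
Gaussian moments: ∫x^(2j)·e^(−2αx²) dx = (2j−1)!!/(4α)^j · √(π/(2α)), odd powers integrate to 0; here √(π/(2α)) = 1.1538. Derivatives: ψ′ = (ik − 2αx)·ψ, ψ″ = ((ik − 2αx)² − 2α)·ψ; the odd-in-x pieces drop out.
State is unnormalized: ∫|ψ|² dx = 1.1538, and ∫ψ*·(−ħ²/2m · ψ'') dx = 0.20038, so ⟨T⟩ = 0.20038 / 1.1538.
⟨T⟩ = 0.17368.

0.174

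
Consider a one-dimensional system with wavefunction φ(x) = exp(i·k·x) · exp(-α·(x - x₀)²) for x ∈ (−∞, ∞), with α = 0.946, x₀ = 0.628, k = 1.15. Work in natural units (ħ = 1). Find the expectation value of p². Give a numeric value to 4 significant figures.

2.269

p² φ = −ħ² d²φ/dx²; ⟨p²⟩ = −ħ² ∫ φ*·φ'' dx / ∫|φ|² dx.
Gaussian moments (u = x − x₀): ∫u^(2j)·e^(−2αu²) du = (2j−1)!!/(4α)^j · √(π/(2α)), odd powers integrate to 0; here √(π/(2α)) = 1.2886. Derivatives: φ′ = (ik − 2αu)·φ, φ″ = ((ik − 2αu)² − 2α)·φ; the odd-in-u pieces drop out.
State is unnormalized: ∫|φ|² dx = 1.2886, and ∫φ*·(−ħ² φ'') dx = 2.9232, so ⟨p²⟩ = 2.9232 / 1.2886.
⟨p²⟩ = 2.2685.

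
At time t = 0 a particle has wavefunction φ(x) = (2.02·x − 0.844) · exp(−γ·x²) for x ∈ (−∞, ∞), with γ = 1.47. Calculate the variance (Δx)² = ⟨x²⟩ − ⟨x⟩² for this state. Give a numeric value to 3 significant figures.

Compute ⟨x⟩ and ⟨x²⟩ separately, then (Δx)² = ⟨x²⟩ − ⟨x⟩².
Expand each integrand as polynomial × e^(−2γx²) and use ∫x^(2j)·e^(−2γx²) dx = (2j−1)!!/(4γ)^j · √(π/(2γ)), odd powers → 0; here √(π/(2γ)) = 1.0337.
Normalization: ∫|φ|² dx = 1.4537.
⟨x⟩ = -0.41236 and ⟨x²⟩ = 0.33791.
(Δx)² = 0.33791 − (-0.41236)² = 0.16787.

0.168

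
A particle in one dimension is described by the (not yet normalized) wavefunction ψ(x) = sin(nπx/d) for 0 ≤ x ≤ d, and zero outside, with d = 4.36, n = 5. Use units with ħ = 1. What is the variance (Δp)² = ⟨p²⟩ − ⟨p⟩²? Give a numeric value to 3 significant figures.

Compute ⟨p⟩ and ⟨p²⟩ separately; (Δp)² = ⟨p²⟩ − ⟨p⟩².
d/dx sin(nπx/d) = (nπ/d)·cos(nπx/d) and d²/dx² sin(nπx/d) = −(nπ/d)²·sin(nπx/d); on 0 ≤ x ≤ d, ∫sin²(nπx/d) dx = d/2 and ∫sin(nπx/d)·cos(nπx/d) dx = 0.
Normalization: ∫|ψ|² dx = 2.1800.
⟨p⟩ = 0.0000 and ⟨p²⟩ = 12.980.
(Δp)² = 12.980 − (0.0000)² = 12.980.

13.0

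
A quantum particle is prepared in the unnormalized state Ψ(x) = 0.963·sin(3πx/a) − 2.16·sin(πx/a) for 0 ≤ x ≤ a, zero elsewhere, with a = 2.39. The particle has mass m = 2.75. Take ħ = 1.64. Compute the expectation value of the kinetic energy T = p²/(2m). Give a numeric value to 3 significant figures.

T = −(ħ²/2m) d²/dx², so ⟨T⟩ = −(ħ²/2m) ∫ Ψ*·Ψ'' dx / ∫|Ψ|² dx; with m = 2.75.
d²/dx² sin(jπx/a) = −(jπ/a)²·sin(jπx/a); on 0 ≤ x ≤ a, ∫sin²(jπx/a) dx = a/2 and ∫sin(jπx/a)·sin(lπx/a) dx = 0 for j ≠ l, so only diagonal terms survive in ∫|Ψ|² and ∫Ψ·Ψ″; ∫Ψ·Ψ′ dx = [Ψ²/2] between the walls = 0.
State is unnormalized: ∫|Ψ|² dx = 6.6836, and ∫Ψ*·(−ħ²/2m · Ψ'') dx = 13.138, so ⟨T⟩ = 13.138 / 6.6836.
⟨T⟩ = 1.9657.

1.97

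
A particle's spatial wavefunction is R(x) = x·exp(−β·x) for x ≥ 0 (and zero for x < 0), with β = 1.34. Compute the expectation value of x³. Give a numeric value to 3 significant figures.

⟨x³⟩ = ∫ x³·|R|² dx / ∫|R|² dx (integrals over the domain).
Every integrand reduces to terms xʲ·e^(−2βx) on [0, ∞); use ∫₀^∞ xʲ·e^(−2βx) dx = j!/(2β)^(j+1).
State is unnormalized: ∫|R|² dx = 0.10390, and ∫R*·x³·R dx = 0.32387, so ⟨x³⟩ = 0.32387 / 0.10390.
⟨x³⟩ = 3.1171.

3.12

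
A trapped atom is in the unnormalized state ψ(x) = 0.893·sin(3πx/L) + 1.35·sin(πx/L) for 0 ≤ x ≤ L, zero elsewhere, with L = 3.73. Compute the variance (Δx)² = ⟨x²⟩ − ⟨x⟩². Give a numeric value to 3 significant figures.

Compute ⟨x⟩ and ⟨x²⟩ separately, then (Δx)² = ⟨x²⟩ − ⟨x⟩².
On 0 ≤ x ≤ L (j ≠ l): ∫sin²(jπx/L) dx = L/2, ∫sin(jπx/L)·sin(lπx/L) dx = 0; diagonal moments ∫x·sin²(jπx/L) dx = L²/4, ∫x²·sin²(jπx/L) dx = L³·(1/6 − 1/(4j²π²)); cross terms ∫x·sin(jπx/L)·sin(lπx/L) dx = 0 for j + l even and −4jlL²/(π²(j² − l²)²) for j + l odd, ∫x²·sin(jπx/L)·sin(lπx/L) dx = (−1)^(j+l)·4jlL³/(π²(j² − l²)²); higher powers the same way via product-to-sum and parts.
Normalization: ∫|ψ|² dx = 4.8862.
⟨x⟩ = 1.8650 and ⟨x²⟩ = 4.6100.
(Δx)² = 4.6100 − (1.8650)² = 1.1318.

1.13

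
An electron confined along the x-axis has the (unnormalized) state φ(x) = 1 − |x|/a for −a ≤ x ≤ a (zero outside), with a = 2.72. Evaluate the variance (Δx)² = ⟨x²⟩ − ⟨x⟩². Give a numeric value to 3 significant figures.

0.740

Compute ⟨x⟩ and ⟨x²⟩ separately, then (Δx)² = ⟨x²⟩ − ⟨x⟩².
φ is even, so ∫ over [−a, a] = 2∫₀ᵃ with φ = 1 − x/a there: ∫₀ᵃ (1 − x/a)² dx = a/3, ∫₀ᵃ x²(1 − x/a)² dx = a³/30, ∫₀ᵃ x⁴(1 − x/a)² dx = a⁵/105.
Normalization: ∫|φ|² dx = 1.8133.
⟨x⟩ = 0.0000 and ⟨x²⟩ = 0.73984.
(Δx)² = 0.73984 − (0.0000)² = 0.73984.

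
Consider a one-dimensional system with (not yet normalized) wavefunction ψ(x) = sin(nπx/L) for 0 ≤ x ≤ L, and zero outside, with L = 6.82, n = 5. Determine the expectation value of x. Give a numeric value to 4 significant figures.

3.410

⟨x⟩ = ∫ x·|ψ|² dx / ∫|ψ|² dx (integrals over the domain).
With sin²θ = (1 − cos2θ)/2 on 0 ≤ x ≤ L: ∫sin²(nπx/L) dx = L/2, ∫x·sin²(nπx/L) dx = L²/4, ∫x²·sin²(nπx/L) dx = L³·(1/6 − 1/(4n²π²)); higher powers xᵏ the same way, integrating xᵏ·cos(2nπx/L) by parts.
State is unnormalized: ∫|ψ|² dx = 3.4100, and ∫ψ*·x·ψ dx = 11.628, so ⟨x⟩ = 11.628 / 3.4100.
⟨x⟩ = 3.4100.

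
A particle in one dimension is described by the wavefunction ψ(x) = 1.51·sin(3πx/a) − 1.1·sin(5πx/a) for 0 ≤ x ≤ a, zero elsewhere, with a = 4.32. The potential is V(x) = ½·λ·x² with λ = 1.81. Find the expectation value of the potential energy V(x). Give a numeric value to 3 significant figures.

⟨V⟩ = ∫ V(x)·|ψ|² dx / ∫|ψ|² dx.
On 0 ≤ x ≤ a (j ≠ l): ∫sin²(jπx/a) dx = a/2, ∫sin(jπx/a)·sin(lπx/a) dx = 0; diagonal moments ∫x·sin²(jπx/a) dx = a²/4, ∫x²·sin²(jπx/a) dx = a³·(1/6 − 1/(4j²π²)); cross terms ∫x·sin(jπx/a)·sin(lπx/a) dx = 0 for j + l even and −4jla²/(π²(j² − l²)²) for j + l odd, ∫x²·sin(jπx/a)·sin(lπx/a) dx = (−1)^(j+l)·4jla³/(π²(j² − l²)²); higher powers the same way via product-to-sum and parts.
State is unnormalized: ∫|ψ|² dx = 7.5386, and ∫ψ*·V(x)·ψ dx = 36.128, so ⟨V⟩ = 36.128 / 7.5386.
⟨V⟩ = 4.7923.

4.79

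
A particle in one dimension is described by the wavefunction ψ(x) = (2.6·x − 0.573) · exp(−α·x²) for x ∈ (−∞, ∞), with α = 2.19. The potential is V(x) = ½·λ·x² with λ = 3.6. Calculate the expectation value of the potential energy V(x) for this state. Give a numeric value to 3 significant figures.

⟨V⟩ = ∫ V(x)·|ψ|² dx / ∫|ψ|² dx.
Expand each integrand as polynomial × e^(−2αx²) and use ∫x^(2j)·e^(−2αx²) dx = (2j−1)!!/(4α)^j · √(π/(2α)), odd powers → 0; here √(π/(2α)) = 0.84691.
State is unnormalized: ∫|ψ|² dx = 0.93162, and ∫ψ*·V(x)·ψ dx = 0.46001, so ⟨V⟩ = 0.46001 / 0.93162.
⟨V⟩ = 0.49378.

0.494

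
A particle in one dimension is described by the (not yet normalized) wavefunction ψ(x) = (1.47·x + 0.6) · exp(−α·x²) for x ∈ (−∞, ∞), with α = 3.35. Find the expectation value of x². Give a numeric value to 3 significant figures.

⟨x²⟩ = ∫ x²·|ψ|² dx / ∫|ψ|² dx (integrals over the domain).
Expand each integrand as polynomial × e^(−2αx²) and use ∫x^(2j)·e^(−2αx²) dx = (2j−1)!!/(4α)^j · √(π/(2α)), odd powers → 0; here √(π/(2α)) = 0.68476.
State is unnormalized: ∫|ψ|² dx = 0.35694, and ∫ψ*·x²·ψ dx = 0.043119, so ⟨x²⟩ = 0.043119 / 0.35694.
⟨x²⟩ = 0.12080.

0.121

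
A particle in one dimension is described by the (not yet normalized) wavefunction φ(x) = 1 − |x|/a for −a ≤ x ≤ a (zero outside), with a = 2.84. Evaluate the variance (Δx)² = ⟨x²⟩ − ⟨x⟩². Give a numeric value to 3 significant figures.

Compute ⟨x⟩ and ⟨x²⟩ separately, then (Δx)² = ⟨x²⟩ − ⟨x⟩².
φ is even, so ∫ over [−a, a] = 2∫₀ᵃ with φ = 1 − x/a there: ∫₀ᵃ (1 − x/a)² dx = a/3, ∫₀ᵃ x²(1 − x/a)² dx = a³/30, ∫₀ᵃ x⁴(1 − x/a)² dx = a⁵/105.
Normalization: ∫|φ|² dx = 1.8933.
⟨x⟩ = 0.0000 and ⟨x²⟩ = 0.80656.
(Δx)² = 0.80656 − (0.0000)² = 0.80656.

0.807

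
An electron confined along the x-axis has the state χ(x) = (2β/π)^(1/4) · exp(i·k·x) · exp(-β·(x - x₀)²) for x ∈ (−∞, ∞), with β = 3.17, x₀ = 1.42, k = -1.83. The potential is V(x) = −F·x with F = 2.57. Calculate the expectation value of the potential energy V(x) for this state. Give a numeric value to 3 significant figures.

-3.65

⟨V⟩ = ∫ V(x)·|χ|² dx.
Gaussian moments (u = x − x₀): ∫u^(2j)·e^(−2βu²) du = (2j−1)!!/(4β)^j · √(π/(2β)), odd powers integrate to 0; here √(π/(2β)) = 0.70393.
⟨V⟩ = -3.6494.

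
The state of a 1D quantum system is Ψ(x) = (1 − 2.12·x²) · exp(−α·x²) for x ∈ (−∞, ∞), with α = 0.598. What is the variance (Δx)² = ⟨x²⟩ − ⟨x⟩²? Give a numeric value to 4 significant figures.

1.970

Compute ⟨x⟩ and ⟨x²⟩ separately, then (Δx)² = ⟨x²⟩ − ⟨x⟩².
Expand each integrand as polynomial × e^(−2αx²) and use ∫x^(2j)·e^(−2αx²) dx = (2j−1)!!/(4α)^j · √(π/(2α)), odd powers → 0; here √(π/(2α)) = 1.6207.
Normalization: ∫|Ψ|² dx = 2.5671.
⟨x⟩ = 0.0000 and ⟨x²⟩ = 1.9702.
(Δx)² = 1.9702 − (0.0000)² = 1.9702.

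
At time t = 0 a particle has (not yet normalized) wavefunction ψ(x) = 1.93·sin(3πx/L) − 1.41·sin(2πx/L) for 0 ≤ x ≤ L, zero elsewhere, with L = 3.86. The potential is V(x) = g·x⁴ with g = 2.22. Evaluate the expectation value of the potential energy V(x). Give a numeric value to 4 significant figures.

⟨V⟩ = ∫ V(x)·|ψ|² dx / ∫|ψ|² dx.
On 0 ≤ x ≤ L (j ≠ l): ∫sin²(jπx/L) dx = L/2, ∫sin(jπx/L)·sin(lπx/L) dx = 0; diagonal moments ∫x·sin²(jπx/L) dx = L²/4, ∫x²·sin²(jπx/L) dx = L³·(1/6 − 1/(4j²π²)); cross terms ∫x·sin(jπx/L)·sin(lπx/L) dx = 0 for j + l even and −4jlL²/(π²(j² − l²)²) for j + l odd, ∫x²·sin(jπx/L)·sin(lπx/L) dx = (−1)^(j+l)·4jlL³/(π²(j² − l²)²); higher powers the same way via product-to-sum and parts.
State is unnormalized: ∫|ψ|² dx = 11.026, and ∫ψ*·V(x)·ψ dx = 1742.2, so ⟨V⟩ = 1742.2 / 11.026.
⟨V⟩ = 158.01.

158.0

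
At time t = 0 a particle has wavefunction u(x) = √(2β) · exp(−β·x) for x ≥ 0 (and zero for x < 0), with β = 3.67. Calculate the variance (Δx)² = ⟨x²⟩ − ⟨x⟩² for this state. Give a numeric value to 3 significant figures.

Compute ⟨x⟩ and ⟨x²⟩ separately, then (Δx)² = ⟨x²⟩ − ⟨x⟩².
Every integrand reduces to terms xʲ·e^(−2βx) on [0, ∞); use ∫₀^∞ xʲ·e^(−2βx) dx = j!/(2β)^(j+1).
⟨x⟩ = 0.13624 and ⟨x²⟩ = 0.037123.
(Δx)² = 0.037123 − (0.13624)² = 0.018561.

0.0186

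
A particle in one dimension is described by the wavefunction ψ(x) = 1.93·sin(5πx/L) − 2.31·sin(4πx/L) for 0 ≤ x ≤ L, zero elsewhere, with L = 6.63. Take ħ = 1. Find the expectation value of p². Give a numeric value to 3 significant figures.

4.42

p² ψ = −ħ² d²ψ/dx²; ⟨p²⟩ = −ħ² ∫ ψ*·ψ'' dx / ∫|ψ|² dx.
d²/dx² sin(jπx/L) = −(jπ/L)²·sin(jπx/L); on 0 ≤ x ≤ L, ∫sin²(jπx/L) dx = L/2 and ∫sin(jπx/L)·sin(lπx/L) dx = 0 for j ≠ l, so only diagonal terms survive in ∫|ψ|² and ∫ψ·ψ″; ∫ψ·ψ′ dx = [ψ²/2] between the walls = 0.
State is unnormalized: ∫|ψ|² dx = 30.037, and ∫ψ*·(−ħ² ψ'') dx = 132.86, so ⟨p²⟩ = 132.86 / 30.037.
⟨p²⟩ = 4.4232.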